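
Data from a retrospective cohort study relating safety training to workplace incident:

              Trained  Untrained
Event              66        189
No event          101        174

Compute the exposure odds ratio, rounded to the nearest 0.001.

0.602

Reading the table with exposure as columns: a = 66 (Trained, case), b = 101 (Trained, non-case), c = 189 (Untrained, case), d = 174.
OR = (a·d)/(b·c) = (66 × 174) / (101 × 189) = 11484 / 19089 = 0.60160
Exposure is associated with lower odds of workplace incident (OR = 0.60 < 1).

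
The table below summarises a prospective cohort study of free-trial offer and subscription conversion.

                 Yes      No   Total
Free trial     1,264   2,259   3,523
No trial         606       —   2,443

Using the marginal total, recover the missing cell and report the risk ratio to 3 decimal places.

The missing cell is in the unexposed row: 2443 − 606 = 1837.
So a = 1264, b = 2259, c = 606, d = 1837.
RR = [a/(a+b)] / [c/(c+d)] = (1264/3523) / (606/2443) = 0.35879/0.24806 = 1.44639

1.446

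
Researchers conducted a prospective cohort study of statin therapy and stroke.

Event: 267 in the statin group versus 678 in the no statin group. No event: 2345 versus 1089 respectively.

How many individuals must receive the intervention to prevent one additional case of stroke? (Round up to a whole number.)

4

Risk in treated group = 267/2612 = 0.10222; risk in control = 678/1767 = 0.38370.
Absolute risk reduction = 0.38370 − 0.10222 = 0.28148
NNT = 1 / ARR = 1 / 0.28148 = 3.553 → round up → 4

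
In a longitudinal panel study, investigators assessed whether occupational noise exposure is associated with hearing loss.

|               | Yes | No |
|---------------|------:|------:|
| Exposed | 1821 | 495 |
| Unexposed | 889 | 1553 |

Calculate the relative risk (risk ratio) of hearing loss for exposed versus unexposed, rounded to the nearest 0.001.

2.160

Cells: a = 1821, b = 495, c = 889, d = 1553.
Risk in exposed = 1821/2316 = 0.78627; risk in unexposed = 889/2442 = 0.36405.
RR = 0.78627 / 0.36405 = 2.15981
The risk among the exposed is 2.16 times that among the unexposed.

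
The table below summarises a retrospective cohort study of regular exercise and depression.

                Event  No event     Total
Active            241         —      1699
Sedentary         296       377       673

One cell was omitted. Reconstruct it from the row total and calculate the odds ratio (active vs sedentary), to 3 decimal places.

The missing cell is in the exposed row: 1699 − 241 = 1458.
So a = 241, b = 1458, c = 296, d = 377.
OR = (a·d)/(b·c) = (241 × 377) / (1458 × 296) = 90857 / 431568 = 0.21053

0.211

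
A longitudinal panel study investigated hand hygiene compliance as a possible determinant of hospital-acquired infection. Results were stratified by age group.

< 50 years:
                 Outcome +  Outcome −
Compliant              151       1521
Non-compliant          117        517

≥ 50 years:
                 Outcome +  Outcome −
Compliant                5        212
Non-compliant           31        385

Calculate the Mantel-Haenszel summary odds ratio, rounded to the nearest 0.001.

OR_MH = Σ(aᵢdᵢ/nᵢ) / Σ(bᵢcᵢ/nᵢ), where nᵢ is the stratum total.
Stratum 1 (< 50 years): n = 2306; a·d/n = 151·517/2306 = 33.8539; b·c/n = 1521·117/2306 = 77.1713
Stratum 2 (≥ 50 years): n = 633; a·d/n = 5·385/633 = 3.0411; b·c/n = 212·31/633 = 10.3823
OR_MH = (33.8539 + 3.0411) / (77.1713 + 10.3823) = 36.8949 / 87.5536 = 0.42140

0.421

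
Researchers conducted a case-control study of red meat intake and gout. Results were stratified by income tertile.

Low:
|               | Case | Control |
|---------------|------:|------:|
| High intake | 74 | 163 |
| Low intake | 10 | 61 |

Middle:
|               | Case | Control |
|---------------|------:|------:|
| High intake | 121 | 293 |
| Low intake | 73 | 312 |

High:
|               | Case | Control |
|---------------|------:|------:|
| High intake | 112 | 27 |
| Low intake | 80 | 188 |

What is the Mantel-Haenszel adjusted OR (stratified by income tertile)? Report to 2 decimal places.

3.04

OR_MH = Σ(aᵢdᵢ/nᵢ) / Σ(bᵢcᵢ/nᵢ), where nᵢ is the stratum total.
Stratum 1 (Low): n = 308; a·d/n = 74·61/308 = 14.6558; b·c/n = 163·10/308 = 5.2922
Stratum 2 (Middle): n = 799; a·d/n = 121·312/799 = 47.2491; b·c/n = 293·73/799 = 26.7697
Stratum 3 (High): n = 407; a·d/n = 112·188/407 = 51.7346; b·c/n = 27·80/407 = 5.3071
OR_MH = (14.6558 + 47.2491 + 51.7346) / (5.2922 + 26.7697 + 5.3071) = 113.6395 / 37.3690 = 3.04101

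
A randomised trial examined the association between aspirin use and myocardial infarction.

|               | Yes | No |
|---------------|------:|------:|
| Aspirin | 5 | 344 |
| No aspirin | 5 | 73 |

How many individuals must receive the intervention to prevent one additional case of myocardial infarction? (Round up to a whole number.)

Risk in treated group = 5/349 = 0.01433; risk in control = 5/78 = 0.06410.
Absolute risk reduction = 0.06410 − 0.01433 = 0.04978
NNT = 1 / ARR = 1 / 0.04978 = 20.090 → round up → 21

21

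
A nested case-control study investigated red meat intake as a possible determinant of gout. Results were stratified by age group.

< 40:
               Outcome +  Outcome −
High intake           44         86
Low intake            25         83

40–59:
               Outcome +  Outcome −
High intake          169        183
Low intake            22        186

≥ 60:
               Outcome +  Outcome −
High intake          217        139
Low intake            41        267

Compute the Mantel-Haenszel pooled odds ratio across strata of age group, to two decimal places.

6.40

OR_MH = Σ(aᵢdᵢ/nᵢ) / Σ(bᵢcᵢ/nᵢ), where nᵢ is the stratum total.
Stratum 1 (< 40): n = 238; a·d/n = 44·83/238 = 15.3445; b·c/n = 86·25/238 = 9.0336
Stratum 2 (40–59): n = 560; a·d/n = 169·186/560 = 56.1321; b·c/n = 183·22/560 = 7.1893
Stratum 3 (≥ 60): n = 664; a·d/n = 217·267/664 = 87.2575; b·c/n = 139·41/664 = 8.5828
OR_MH = (15.3445 + 56.1321 + 87.2575) / (9.0336 + 7.1893 + 8.5828) = 158.7342 / 24.8057 = 6.39909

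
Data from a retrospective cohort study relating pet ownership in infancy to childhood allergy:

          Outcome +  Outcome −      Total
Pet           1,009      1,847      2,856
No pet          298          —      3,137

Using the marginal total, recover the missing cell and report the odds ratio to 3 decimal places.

5.204

The missing cell is in the unexposed row: 3137 − 298 = 2839.
So a = 1009, b = 1847, c = 298, d = 2839.
OR = (a·d)/(b·c) = (1009 × 2839) / (1847 × 298) = 2864551 / 550406 = 5.20443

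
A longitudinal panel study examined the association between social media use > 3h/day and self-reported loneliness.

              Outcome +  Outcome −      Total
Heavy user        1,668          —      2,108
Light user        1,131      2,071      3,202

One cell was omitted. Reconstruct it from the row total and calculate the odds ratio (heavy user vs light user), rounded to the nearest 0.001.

6.942

The missing cell is in the exposed row: 2108 − 1668 = 440.
So a = 1668, b = 440, c = 1131, d = 2071.
OR = (a·d)/(b·c) = (1668 × 2071) / (440 × 1131) = 3454428 / 497640 = 6.94162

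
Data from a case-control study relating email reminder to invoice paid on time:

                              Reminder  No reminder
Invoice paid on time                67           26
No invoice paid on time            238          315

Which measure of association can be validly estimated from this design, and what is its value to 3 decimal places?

Reading the table with exposure as columns: a = 67 (Reminder, case), b = 238 (Reminder, non-case), c = 26 (No reminder, case), d = 315.
This is a case-control study: participants were sampled on outcome status, so risks in the source population cannot be estimated directly — relative risk is not valid here. The odds ratio is the appropriate measure.
OR = (a·d)/(b·c) = (67 × 315) / (238 × 26) = 21105 / 6188 = 3.41063

3.411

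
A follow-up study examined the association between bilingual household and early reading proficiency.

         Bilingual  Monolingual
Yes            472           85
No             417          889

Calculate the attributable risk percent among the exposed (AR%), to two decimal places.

83.56

Reading the table with exposure as columns: a = 472 (Bilingual, case), b = 417 (Bilingual, non-case), c = 85 (Monolingual, case), d = 889.
Risk in exposed = 472/889 = 0.53093; risk in unexposed = 85/974 = 0.08727.
RR = 0.53093/0.08727 = 6.08387
AR% = (RR − 1)/RR × 100 = (6.08387 − 1)/6.08387 × 100 = 83.5631%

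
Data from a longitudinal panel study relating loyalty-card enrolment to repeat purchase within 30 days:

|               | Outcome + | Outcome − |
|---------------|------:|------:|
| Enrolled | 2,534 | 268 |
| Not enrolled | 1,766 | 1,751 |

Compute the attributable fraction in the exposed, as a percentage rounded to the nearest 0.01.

44.48

Cells: a = 2534, b = 268, c = 1766, d = 1751.
Risk in exposed = 2534/2802 = 0.90435; risk in unexposed = 1766/3517 = 0.50213.
RR = 0.90435/0.50213 = 1.80103
AR% = (RR − 1)/RR × 100 = (1.80103 − 1)/1.80103 × 100 = 44.4761%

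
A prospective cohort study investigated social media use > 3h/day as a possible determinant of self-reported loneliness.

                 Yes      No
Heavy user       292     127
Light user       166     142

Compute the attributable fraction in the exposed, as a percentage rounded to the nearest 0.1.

Cells: a = 292, b = 127, c = 166, d = 142.
Risk in exposed = 292/419 = 0.69690; risk in unexposed = 166/308 = 0.53896.
RR = 0.69690/0.53896 = 1.29304
AR% = (RR − 1)/RR × 100 = (1.29304 − 1)/1.29304 × 100 = 22.6628%

22.7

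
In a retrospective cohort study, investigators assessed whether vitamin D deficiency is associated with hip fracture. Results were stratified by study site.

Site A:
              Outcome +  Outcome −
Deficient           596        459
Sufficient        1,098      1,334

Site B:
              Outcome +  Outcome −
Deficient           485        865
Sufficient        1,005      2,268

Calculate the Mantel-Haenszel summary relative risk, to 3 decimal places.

RR_MH = Σ(aᵢ·n₀ᵢ/nᵢ) / Σ(cᵢ·n₁ᵢ/nᵢ), with n₁ᵢ = aᵢ+bᵢ (exposed), n₀ᵢ = cᵢ+dᵢ (unexposed), nᵢ = n₁ᵢ+n₀ᵢ.
Stratum 1 (Site A): n₁ = 1055, n₀ = 2432, n = 3487; a·n₀/n = 596·2432/3487 = 415.6788; c·n₁/n = 1098·1055/3487 = 332.2025
Stratum 2 (Site B): n₁ = 1350, n₀ = 3273, n = 4623; a·n₀/n = 485·3273/4623 = 343.3712; c·n₁/n = 1005·1350/4623 = 293.4783
RR_MH = (415.6788 + 343.3712) / (332.2025 + 293.4783) = 759.0500 / 625.6807 = 1.21316

1.213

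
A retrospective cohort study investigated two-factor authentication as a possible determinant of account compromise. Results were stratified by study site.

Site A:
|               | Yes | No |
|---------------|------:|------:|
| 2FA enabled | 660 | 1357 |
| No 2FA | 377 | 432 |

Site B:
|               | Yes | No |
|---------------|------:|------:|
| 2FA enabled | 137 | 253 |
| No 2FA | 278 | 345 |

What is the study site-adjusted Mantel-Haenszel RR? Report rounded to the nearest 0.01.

0.73

RR_MH = Σ(aᵢ·n₀ᵢ/nᵢ) / Σ(cᵢ·n₁ᵢ/nᵢ), with n₁ᵢ = aᵢ+bᵢ (exposed), n₀ᵢ = cᵢ+dᵢ (unexposed), nᵢ = n₁ᵢ+n₀ᵢ.
Stratum 1 (Site A): n₁ = 2017, n₀ = 809, n = 2826; a·n₀/n = 660·809/2826 = 188.9384; c·n₁/n = 377·2017/2826 = 269.0761
Stratum 2 (Site B): n₁ = 390, n₀ = 623, n = 1013; a·n₀/n = 137·623/1013 = 84.2557; c·n₁/n = 278·390/1013 = 107.0286
RR_MH = (188.9384 + 84.2557) / (269.0761 + 107.0286) = 273.1941 / 376.1047 = 0.72638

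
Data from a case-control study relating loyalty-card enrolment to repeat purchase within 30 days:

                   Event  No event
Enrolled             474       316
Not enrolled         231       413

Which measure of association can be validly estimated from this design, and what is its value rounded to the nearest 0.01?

Cells: a = 474, b = 316, c = 231, d = 413.
This is a case-control study: participants were sampled on outcome status, so risks in the source population cannot be estimated directly — relative risk is not valid here. The odds ratio is the appropriate measure.
OR = (a·d)/(b·c) = (474 × 413) / (316 × 231) = 195762 / 72996 = 2.68182

2.68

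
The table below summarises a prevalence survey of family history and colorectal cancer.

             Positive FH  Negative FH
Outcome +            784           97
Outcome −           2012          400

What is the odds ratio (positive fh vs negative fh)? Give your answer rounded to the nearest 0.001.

Reading the table with exposure as columns: a = 784 (Positive FH, case), b = 2012 (Positive FH, non-case), c = 97 (Negative FH, case), d = 400.
OR = (a·d)/(b·c) = (784 × 400) / (2012 × 97) = 313600 / 195164 = 1.60685
The odds of colorectal cancer are about 1.61 times as high in the positive fh group.

1.607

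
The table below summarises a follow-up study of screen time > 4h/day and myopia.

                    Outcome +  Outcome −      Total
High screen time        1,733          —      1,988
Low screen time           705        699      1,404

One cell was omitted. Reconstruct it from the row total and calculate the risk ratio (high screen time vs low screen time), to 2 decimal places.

The missing cell is in the exposed row: 1988 − 1733 = 255.
So a = 1733, b = 255, c = 705, d = 699.
RR = [a/(a+b)] / [c/(c+d)] = (1733/1988) / (705/1404) = 0.87173/0.50214 = 1.73604

1.74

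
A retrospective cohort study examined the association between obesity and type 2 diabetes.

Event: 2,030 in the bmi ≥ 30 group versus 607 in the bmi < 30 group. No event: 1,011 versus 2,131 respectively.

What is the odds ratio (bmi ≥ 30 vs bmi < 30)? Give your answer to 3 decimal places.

7.049

From the description: a = 2030, b = 1011, c = 607, d = 2131.
OR = (a·d)/(b·c) = (2030 × 2131) / (1011 × 607) = 4325930 / 613677 = 7.04920
The odds of type 2 diabetes are about 7.05 times as high in the bmi ≥ 30 group.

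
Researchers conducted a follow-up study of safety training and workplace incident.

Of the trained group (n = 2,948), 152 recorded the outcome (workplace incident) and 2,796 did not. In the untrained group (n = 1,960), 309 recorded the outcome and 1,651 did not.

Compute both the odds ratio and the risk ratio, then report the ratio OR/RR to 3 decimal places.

From the description: a = 152, b = 2796, c = 309, d = 1651.
OR = (152·1651)/(2796·309) = 250952/863964 = 0.29047
Risk in exposed = 152/2948 = 0.05156; risk in unexposed = 309/1960 = 0.15765; RR = 0.32705
OR/RR = 0.29047 / 0.32705 = 0.88814
The outcome is not rare, so the OR lies further from 1 than the RR.

0.888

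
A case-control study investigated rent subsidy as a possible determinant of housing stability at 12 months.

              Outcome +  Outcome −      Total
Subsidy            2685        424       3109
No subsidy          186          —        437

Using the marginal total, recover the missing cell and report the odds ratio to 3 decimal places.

The missing cell is in the unexposed row: 437 − 186 = 251.
So a = 2685, b = 424, c = 186, d = 251.
OR = (a·d)/(b·c) = (2685 × 251) / (424 × 186) = 673935 / 78864 = 8.54553

8.546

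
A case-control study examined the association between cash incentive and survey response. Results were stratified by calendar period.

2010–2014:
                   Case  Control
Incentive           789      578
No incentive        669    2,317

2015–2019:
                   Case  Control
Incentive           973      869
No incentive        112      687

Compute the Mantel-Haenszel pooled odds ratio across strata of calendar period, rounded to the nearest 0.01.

5.36

OR_MH = Σ(aᵢdᵢ/nᵢ) / Σ(bᵢcᵢ/nᵢ), where nᵢ is the stratum total.
Stratum 1 (2010–2014): n = 4353; a·d/n = 789·2317/4353 = 419.9662; b·c/n = 578·669/4353 = 88.8312
Stratum 2 (2015–2019): n = 2641; a·d/n = 973·687/2641 = 253.1053; b·c/n = 869·112/2641 = 36.8527
OR_MH = (419.9662 + 253.1053) / (88.8312 + 36.8527) = 673.0715 / 125.6839 = 5.35527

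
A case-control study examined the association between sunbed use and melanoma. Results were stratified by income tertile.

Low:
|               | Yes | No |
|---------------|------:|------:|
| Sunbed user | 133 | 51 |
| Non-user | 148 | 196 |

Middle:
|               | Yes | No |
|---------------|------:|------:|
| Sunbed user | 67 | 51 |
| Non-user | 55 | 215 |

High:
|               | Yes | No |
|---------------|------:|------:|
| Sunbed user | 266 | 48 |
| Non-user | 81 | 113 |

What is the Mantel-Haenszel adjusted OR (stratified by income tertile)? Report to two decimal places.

OR_MH = Σ(aᵢdᵢ/nᵢ) / Σ(bᵢcᵢ/nᵢ), where nᵢ is the stratum total.
Stratum 1 (Low): n = 528; a·d/n = 133·196/528 = 49.3712; b·c/n = 51·148/528 = 14.2955
Stratum 2 (Middle): n = 388; a·d/n = 67·215/388 = 37.1263; b·c/n = 51·55/388 = 7.2294
Stratum 3 (High): n = 508; a·d/n = 266·113/508 = 59.1693; b·c/n = 48·81/508 = 7.6535
OR_MH = (49.3712 + 37.1263 + 59.1693) / (14.2955 + 7.2294 + 7.6535) = 145.6668 / 29.1784 = 4.99229

4.99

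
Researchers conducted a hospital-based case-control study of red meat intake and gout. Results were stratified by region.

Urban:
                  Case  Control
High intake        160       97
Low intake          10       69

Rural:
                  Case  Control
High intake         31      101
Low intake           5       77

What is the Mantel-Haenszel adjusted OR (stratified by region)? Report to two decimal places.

OR_MH = Σ(aᵢdᵢ/nᵢ) / Σ(bᵢcᵢ/nᵢ), where nᵢ is the stratum total.
Stratum 1 (Urban): n = 336; a·d/n = 160·69/336 = 32.8571; b·c/n = 97·10/336 = 2.8869
Stratum 2 (Rural): n = 214; a·d/n = 31·77/214 = 11.1542; b·c/n = 101·5/214 = 2.3598
OR_MH = (32.8571 + 11.1542) / (2.8869 + 2.3598) = 44.0113 / 5.2467 = 8.38836

8.39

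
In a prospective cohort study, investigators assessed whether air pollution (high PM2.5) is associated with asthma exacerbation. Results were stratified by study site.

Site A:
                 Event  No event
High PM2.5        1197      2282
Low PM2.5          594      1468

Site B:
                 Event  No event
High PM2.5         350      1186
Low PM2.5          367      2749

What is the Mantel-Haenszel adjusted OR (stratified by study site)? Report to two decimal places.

OR_MH = Σ(aᵢdᵢ/nᵢ) / Σ(bᵢcᵢ/nᵢ), where nᵢ is the stratum total.
Stratum 1 (Site A): n = 5541; a·d/n = 1197·1468/5541 = 317.1262; b·c/n = 2282·594/5541 = 244.6324
Stratum 2 (Site B): n = 4652; a·d/n = 350·2749/4652 = 206.8250; b·c/n = 1186·367/4652 = 93.5645
OR_MH = (317.1262 + 206.8250) / (244.6324 + 93.5645) = 523.9512 / 338.1969 = 1.54925

1.55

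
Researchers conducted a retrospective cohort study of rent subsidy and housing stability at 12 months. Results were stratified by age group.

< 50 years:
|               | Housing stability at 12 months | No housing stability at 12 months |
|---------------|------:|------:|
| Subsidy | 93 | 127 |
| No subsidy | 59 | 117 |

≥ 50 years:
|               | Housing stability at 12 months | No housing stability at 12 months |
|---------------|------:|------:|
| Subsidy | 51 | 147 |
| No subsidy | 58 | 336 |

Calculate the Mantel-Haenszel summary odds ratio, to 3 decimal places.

1.693

OR_MH = Σ(aᵢdᵢ/nᵢ) / Σ(bᵢcᵢ/nᵢ), where nᵢ is the stratum total.
Stratum 1 (< 50 years): n = 396; a·d/n = 93·117/396 = 27.4773; b·c/n = 127·59/396 = 18.9217
Stratum 2 (≥ 50 years): n = 592; a·d/n = 51·336/592 = 28.9459; b·c/n = 147·58/592 = 14.4020
OR_MH = (27.4773 + 28.9459) / (18.9217 + 14.4020) = 56.4232 / 33.3237 = 1.69318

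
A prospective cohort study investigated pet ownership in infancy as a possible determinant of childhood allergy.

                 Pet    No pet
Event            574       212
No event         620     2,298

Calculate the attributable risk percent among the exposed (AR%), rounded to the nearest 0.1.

Reading the table with exposure as columns: a = 574 (Pet, case), b = 620 (Pet, non-case), c = 212 (No pet, case), d = 2298.
Risk in exposed = 574/1194 = 0.48074; risk in unexposed = 212/2510 = 0.08446.
RR = 0.48074/0.08446 = 5.69174
AR% = (RR − 1)/RR × 100 = (5.69174 − 1)/5.69174 × 100 = 82.4307%

82.4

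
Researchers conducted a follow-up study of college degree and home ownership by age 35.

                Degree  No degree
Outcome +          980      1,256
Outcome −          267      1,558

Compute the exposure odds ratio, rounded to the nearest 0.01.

4.55

Reading the table with exposure as columns: a = 980 (Degree, case), b = 267 (Degree, non-case), c = 1256 (No degree, case), d = 1558.
OR = (a·d)/(b·c) = (980 × 1558) / (267 × 1256) = 1526840 / 335352 = 4.55295
The odds of home ownership by age 35 are about 4.55 times as high in the degree group.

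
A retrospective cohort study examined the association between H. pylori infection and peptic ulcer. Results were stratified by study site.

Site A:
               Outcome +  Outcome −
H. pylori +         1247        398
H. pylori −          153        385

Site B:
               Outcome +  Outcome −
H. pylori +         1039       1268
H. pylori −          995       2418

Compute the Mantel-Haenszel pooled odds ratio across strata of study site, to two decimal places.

OR_MH = Σ(aᵢdᵢ/nᵢ) / Σ(bᵢcᵢ/nᵢ), where nᵢ is the stratum total.
Stratum 1 (Site A): n = 2183; a·d/n = 1247·385/2183 = 219.9244; b·c/n = 398·153/2183 = 27.8946
Stratum 2 (Site B): n = 5720; a·d/n = 1039·2418/5720 = 439.2136; b·c/n = 1268·995/5720 = 220.5699
OR_MH = (219.9244 + 439.2136) / (27.8946 + 220.5699) = 659.1381 / 248.4646 = 2.65285

2.65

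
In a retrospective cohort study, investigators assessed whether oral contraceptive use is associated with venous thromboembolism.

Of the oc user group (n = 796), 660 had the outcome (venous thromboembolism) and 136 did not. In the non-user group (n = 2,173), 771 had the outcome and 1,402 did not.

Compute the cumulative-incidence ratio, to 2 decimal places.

From the description: a = 660, b = 136, c = 771, d = 1402.
Risk in exposed = 660/796 = 0.82915; risk in unexposed = 771/2173 = 0.35481.
RR = 0.82915 / 0.35481 = 2.33688
The risk among the exposed is 2.34 times that among the unexposed.

2.34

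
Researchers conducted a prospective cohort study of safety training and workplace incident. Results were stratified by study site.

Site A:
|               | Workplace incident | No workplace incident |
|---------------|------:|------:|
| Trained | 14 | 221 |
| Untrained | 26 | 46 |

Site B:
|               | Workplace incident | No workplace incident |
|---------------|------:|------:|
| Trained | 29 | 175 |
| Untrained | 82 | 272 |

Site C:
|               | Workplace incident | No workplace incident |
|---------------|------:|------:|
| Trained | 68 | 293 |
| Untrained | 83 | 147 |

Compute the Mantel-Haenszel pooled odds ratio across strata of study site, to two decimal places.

OR_MH = Σ(aᵢdᵢ/nᵢ) / Σ(bᵢcᵢ/nᵢ), where nᵢ is the stratum total.
Stratum 1 (Site A): n = 307; a·d/n = 14·46/307 = 2.0977; b·c/n = 221·26/307 = 18.7166
Stratum 2 (Site B): n = 558; a·d/n = 29·272/558 = 14.1362; b·c/n = 175·82/558 = 25.7168
Stratum 3 (Site C): n = 591; a·d/n = 68·147/591 = 16.9137; b·c/n = 293·83/591 = 41.1489
OR_MH = (2.0977 + 14.1362 + 16.9137) / (18.7166 + 25.7168 + 41.1489) = 33.1476 / 85.5824 = 0.38732

0.39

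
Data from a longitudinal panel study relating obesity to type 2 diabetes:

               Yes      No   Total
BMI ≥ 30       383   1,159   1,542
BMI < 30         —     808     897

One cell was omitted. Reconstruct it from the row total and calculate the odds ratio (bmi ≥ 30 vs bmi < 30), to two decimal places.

3.00

The missing cell is in the unexposed row: 897 − 808 = 89.
So a = 383, b = 1159, c = 89, d = 808.
OR = (a·d)/(b·c) = (383 × 808) / (1159 × 89) = 309464 / 103151 = 3.00011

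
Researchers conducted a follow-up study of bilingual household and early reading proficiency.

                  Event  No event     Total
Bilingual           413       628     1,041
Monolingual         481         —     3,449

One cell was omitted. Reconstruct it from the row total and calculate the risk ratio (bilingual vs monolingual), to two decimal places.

The missing cell is in the unexposed row: 3449 − 481 = 2968.
So a = 413, b = 628, c = 481, d = 2968.
RR = [a/(a+b)] / [c/(c+d)] = (413/1041) / (481/3449) = 0.39673/0.13946 = 2.84477

2.84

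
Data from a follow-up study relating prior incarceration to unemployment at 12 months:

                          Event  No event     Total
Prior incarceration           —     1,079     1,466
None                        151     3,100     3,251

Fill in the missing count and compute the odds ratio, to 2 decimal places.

The missing cell is in the exposed row: 1466 − 1079 = 387.
So a = 387, b = 1079, c = 151, d = 3100.
OR = (a·d)/(b·c) = (387 × 3100) / (1079 × 151) = 1199700 / 162929 = 7.36333

7.36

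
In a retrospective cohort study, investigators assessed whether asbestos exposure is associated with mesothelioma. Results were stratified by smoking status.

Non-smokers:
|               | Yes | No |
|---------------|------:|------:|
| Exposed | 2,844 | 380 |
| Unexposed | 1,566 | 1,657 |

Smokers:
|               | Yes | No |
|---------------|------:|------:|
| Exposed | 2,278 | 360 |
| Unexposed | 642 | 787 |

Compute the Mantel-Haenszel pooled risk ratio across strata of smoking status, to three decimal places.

1.853

RR_MH = Σ(aᵢ·n₀ᵢ/nᵢ) / Σ(cᵢ·n₁ᵢ/nᵢ), with n₁ᵢ = aᵢ+bᵢ (exposed), n₀ᵢ = cᵢ+dᵢ (unexposed), nᵢ = n₁ᵢ+n₀ᵢ.
Stratum 1 (Non-smokers): n₁ = 3224, n₀ = 3223, n = 6447; a·n₀/n = 2844·3223/6447 = 1421.7794; c·n₁/n = 1566·3224/6447 = 783.1215
Stratum 2 (Smokers): n₁ = 2638, n₀ = 1429, n = 4067; a·n₀/n = 2278·1429/4067 = 800.4087; c·n₁/n = 642·2638/4067 = 416.4239
RR_MH = (1421.7794 + 800.4087) / (783.1215 + 416.4239) = 2222.1881 / 1199.5454 = 1.85253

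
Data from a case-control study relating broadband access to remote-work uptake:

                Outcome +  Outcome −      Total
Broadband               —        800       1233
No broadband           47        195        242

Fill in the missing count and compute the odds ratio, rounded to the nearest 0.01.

The missing cell is in the exposed row: 1233 − 800 = 433.
So a = 433, b = 800, c = 47, d = 195.
OR = (a·d)/(b·c) = (433 × 195) / (800 × 47) = 84435 / 37600 = 2.24561

2.25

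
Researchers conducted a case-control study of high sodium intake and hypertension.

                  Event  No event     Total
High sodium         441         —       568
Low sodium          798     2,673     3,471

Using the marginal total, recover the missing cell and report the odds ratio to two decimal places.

The missing cell is in the exposed row: 568 − 441 = 127.
So a = 441, b = 127, c = 798, d = 2673.
OR = (a·d)/(b·c) = (441 × 2673) / (127 × 798) = 1178793 / 101346 = 11.63137

11.63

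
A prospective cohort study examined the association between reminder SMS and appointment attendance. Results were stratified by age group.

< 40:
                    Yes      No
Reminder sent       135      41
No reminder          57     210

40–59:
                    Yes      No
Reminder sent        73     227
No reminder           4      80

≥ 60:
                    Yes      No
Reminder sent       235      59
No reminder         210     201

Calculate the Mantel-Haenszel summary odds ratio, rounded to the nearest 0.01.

5.80

OR_MH = Σ(aᵢdᵢ/nᵢ) / Σ(bᵢcᵢ/nᵢ), where nᵢ is the stratum total.
Stratum 1 (< 40): n = 443; a·d/n = 135·210/443 = 63.9955; b·c/n = 41·57/443 = 5.2754
Stratum 2 (40–59): n = 384; a·d/n = 73·80/384 = 15.2083; b·c/n = 227·4/384 = 2.3646
Stratum 3 (≥ 60): n = 705; a·d/n = 235·201/705 = 67.0000; b·c/n = 59·210/705 = 17.5745
OR_MH = (63.9955 + 15.2083 + 67.0000) / (5.2754 + 2.3646 + 17.5745) = 146.2038 / 25.2144 = 5.79841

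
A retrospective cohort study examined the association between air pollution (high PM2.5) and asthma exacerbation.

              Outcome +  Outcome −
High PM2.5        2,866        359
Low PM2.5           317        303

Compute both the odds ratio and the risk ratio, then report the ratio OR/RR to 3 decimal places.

4.390

Cells: a = 2866, b = 359, c = 317, d = 303.
OR = (2866·303)/(359·317) = 868398/113803 = 7.63071
Risk in exposed = 2866/3225 = 0.88868; risk in unexposed = 317/620 = 0.51129; RR = 1.73812
OR/RR = 7.63071 / 1.73812 = 4.39022
The outcome is not rare, so the OR lies further from 1 than the RR.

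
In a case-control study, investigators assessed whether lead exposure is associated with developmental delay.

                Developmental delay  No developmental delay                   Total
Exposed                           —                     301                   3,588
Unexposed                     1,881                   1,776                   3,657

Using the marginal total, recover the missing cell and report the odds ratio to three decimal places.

10.311

The missing cell is in the exposed row: 3588 − 301 = 3287.
So a = 3287, b = 301, c = 1881, d = 1776.
OR = (a·d)/(b·c) = (3287 × 1776) / (301 × 1881) = 5837712 / 566181 = 10.31068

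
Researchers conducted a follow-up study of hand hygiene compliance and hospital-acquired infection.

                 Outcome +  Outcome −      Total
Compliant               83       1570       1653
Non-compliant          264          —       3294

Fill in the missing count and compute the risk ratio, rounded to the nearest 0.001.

The missing cell is in the unexposed row: 3294 − 264 = 3030.
So a = 83, b = 1570, c = 264, d = 3030.
RR = [a/(a+b)] / [c/(c+d)] = (83/1653) / (264/3294) = 0.05021/0.08015 = 0.62651

0.627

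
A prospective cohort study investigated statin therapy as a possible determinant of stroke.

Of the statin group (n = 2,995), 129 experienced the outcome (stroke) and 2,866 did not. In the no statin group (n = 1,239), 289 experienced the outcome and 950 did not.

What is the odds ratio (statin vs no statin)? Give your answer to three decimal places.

From the description: a = 129, b = 2866, c = 289, d = 950.
OR = (a·d)/(b·c) = (129 × 950) / (2866 × 289) = 122550 / 828274 = 0.14796
Exposure is associated with lower odds of stroke (OR = 0.15 < 1).

0.148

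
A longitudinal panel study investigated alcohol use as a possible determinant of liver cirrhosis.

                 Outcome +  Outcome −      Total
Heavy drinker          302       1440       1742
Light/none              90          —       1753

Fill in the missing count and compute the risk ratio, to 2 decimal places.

The missing cell is in the unexposed row: 1753 − 90 = 1663.
So a = 302, b = 1440, c = 90, d = 1663.
RR = [a/(a+b)] / [c/(c+d)] = (302/1742) / (90/1753) = 0.17336/0.05134 = 3.37674

3.38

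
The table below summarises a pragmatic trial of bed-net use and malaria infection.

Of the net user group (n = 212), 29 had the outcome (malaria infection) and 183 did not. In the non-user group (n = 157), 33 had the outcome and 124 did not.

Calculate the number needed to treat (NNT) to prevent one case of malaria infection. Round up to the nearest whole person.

Risk in treated group = 29/212 = 0.13679; risk in control = 33/157 = 0.21019.
Absolute risk reduction = 0.21019 − 0.13679 = 0.07340
NNT = 1 / ARR = 1 / 0.07340 = 13.624 → round up → 14

14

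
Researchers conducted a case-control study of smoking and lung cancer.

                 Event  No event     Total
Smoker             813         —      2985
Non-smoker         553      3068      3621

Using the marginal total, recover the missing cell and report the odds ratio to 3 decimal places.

2.077

The missing cell is in the exposed row: 2985 − 813 = 2172.
So a = 813, b = 2172, c = 553, d = 3068.
OR = (a·d)/(b·c) = (813 × 3068) / (2172 × 553) = 2494284 / 1201116 = 2.07664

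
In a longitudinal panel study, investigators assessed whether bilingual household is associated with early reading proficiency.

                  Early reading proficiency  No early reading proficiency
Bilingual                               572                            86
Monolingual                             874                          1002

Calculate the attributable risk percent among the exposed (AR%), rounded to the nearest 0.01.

46.41

Cells: a = 572, b = 86, c = 874, d = 1002.
Risk in exposed = 572/658 = 0.86930; risk in unexposed = 874/1876 = 0.46588.
RR = 0.86930/0.46588 = 1.86591
AR% = (RR − 1)/RR × 100 = (1.86591 − 1)/1.86591 × 100 = 46.4070%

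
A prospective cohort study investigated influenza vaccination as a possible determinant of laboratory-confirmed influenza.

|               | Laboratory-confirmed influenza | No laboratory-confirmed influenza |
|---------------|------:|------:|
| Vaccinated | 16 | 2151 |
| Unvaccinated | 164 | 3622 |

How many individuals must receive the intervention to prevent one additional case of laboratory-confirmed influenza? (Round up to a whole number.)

Risk in treated group = 16/2167 = 0.00738; risk in control = 164/3786 = 0.04332.
Absolute risk reduction = 0.04332 − 0.00738 = 0.03593
NNT = 1 / ARR = 1 / 0.03593 = 27.829 → round up → 28

28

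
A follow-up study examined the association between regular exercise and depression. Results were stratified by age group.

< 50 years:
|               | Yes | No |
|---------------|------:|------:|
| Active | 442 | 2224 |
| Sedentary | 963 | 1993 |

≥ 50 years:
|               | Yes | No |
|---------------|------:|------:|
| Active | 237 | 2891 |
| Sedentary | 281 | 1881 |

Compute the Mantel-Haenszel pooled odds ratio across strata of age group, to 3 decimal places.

0.451

OR_MH = Σ(aᵢdᵢ/nᵢ) / Σ(bᵢcᵢ/nᵢ), where nᵢ is the stratum total.
Stratum 1 (< 50 years): n = 5622; a·d/n = 442·1993/5622 = 156.6891; b·c/n = 2224·963/5622 = 380.9520
Stratum 2 (≥ 50 years): n = 5290; a·d/n = 237·1881/5290 = 84.2716; b·c/n = 2891·281/5290 = 153.5673
OR_MH = (156.6891 + 84.2716) / (380.9520 + 153.5673) = 240.9607 / 534.5193 = 0.45080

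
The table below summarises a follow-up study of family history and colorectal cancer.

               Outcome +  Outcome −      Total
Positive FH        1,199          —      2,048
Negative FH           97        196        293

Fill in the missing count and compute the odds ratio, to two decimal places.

The missing cell is in the exposed row: 2048 − 1199 = 849.
So a = 1199, b = 849, c = 97, d = 196.
OR = (a·d)/(b·c) = (1199 × 196) / (849 × 97) = 235004 / 82353 = 2.85362

2.85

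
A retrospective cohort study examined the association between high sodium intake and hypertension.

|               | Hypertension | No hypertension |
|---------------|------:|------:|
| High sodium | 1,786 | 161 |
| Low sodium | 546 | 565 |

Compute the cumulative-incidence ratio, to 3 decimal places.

1.867

Cells: a = 1786, b = 161, c = 546, d = 565.
Risk in exposed = 1786/1947 = 0.91731; risk in unexposed = 546/1111 = 0.49145.
RR = 0.91731 / 0.49145 = 1.86654
The risk among the exposed is 1.87 times that among the unexposed.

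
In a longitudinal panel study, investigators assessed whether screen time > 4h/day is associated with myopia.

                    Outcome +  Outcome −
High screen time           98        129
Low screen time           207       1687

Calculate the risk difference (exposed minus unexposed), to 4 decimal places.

Cells: a = 98, b = 129, c = 207, d = 1687.
Risk in exposed = 98/227 = 0.431718; risk in unexposed = 207/1894 = 0.109293.
Risk difference = 0.431718 − 0.109293 = 0.322426

0.3224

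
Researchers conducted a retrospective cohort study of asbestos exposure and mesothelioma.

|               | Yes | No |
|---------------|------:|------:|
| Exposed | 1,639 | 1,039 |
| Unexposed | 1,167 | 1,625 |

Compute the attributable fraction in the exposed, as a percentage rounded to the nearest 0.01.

31.71

Cells: a = 1639, b = 1039, c = 1167, d = 1625.
Risk in exposed = 1639/2678 = 0.61202; risk in unexposed = 1167/2792 = 0.41798.
RR = 0.61202/0.41798 = 1.46424
AR% = (RR − 1)/RR × 100 = (1.46424 − 1)/1.46424 × 100 = 31.7053%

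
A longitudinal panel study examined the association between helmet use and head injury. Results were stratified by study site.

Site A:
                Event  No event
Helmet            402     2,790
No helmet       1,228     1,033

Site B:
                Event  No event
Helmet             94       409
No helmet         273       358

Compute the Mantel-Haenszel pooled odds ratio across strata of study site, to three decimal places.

OR_MH = Σ(aᵢdᵢ/nᵢ) / Σ(bᵢcᵢ/nᵢ), where nᵢ is the stratum total.
Stratum 1 (Site A): n = 5453; a·d/n = 402·1033/5453 = 76.1537; b·c/n = 2790·1228/5453 = 628.3000
Stratum 2 (Site B): n = 1134; a·d/n = 94·358/1134 = 29.6755; b·c/n = 409·273/1134 = 98.4630
OR_MH = (76.1537 + 29.6755) / (628.3000 + 98.4630) = 105.8292 / 726.7630 = 0.14562

0.146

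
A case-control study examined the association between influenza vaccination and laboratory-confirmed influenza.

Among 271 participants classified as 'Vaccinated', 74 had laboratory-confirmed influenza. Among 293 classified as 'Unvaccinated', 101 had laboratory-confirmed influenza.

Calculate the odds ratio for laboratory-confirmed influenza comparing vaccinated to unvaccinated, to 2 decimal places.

0.71

From the description: a = 74, b = 197, c = 101, d = 192.
OR = (a·d)/(b·c) = (74 × 192) / (197 × 101) = 14208 / 19897 = 0.71408
Exposure is associated with lower odds of laboratory-confirmed influenza (OR = 0.71 < 1).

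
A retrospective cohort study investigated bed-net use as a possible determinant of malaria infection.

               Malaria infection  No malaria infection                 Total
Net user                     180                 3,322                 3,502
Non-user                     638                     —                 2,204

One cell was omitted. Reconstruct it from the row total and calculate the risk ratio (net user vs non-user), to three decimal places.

The missing cell is in the unexposed row: 2204 − 638 = 1566.
So a = 180, b = 3322, c = 638, d = 1566.
RR = [a/(a+b)] / [c/(c+d)] = (180/3502) / (638/2204) = 0.05140/0.28947 = 0.17756

0.178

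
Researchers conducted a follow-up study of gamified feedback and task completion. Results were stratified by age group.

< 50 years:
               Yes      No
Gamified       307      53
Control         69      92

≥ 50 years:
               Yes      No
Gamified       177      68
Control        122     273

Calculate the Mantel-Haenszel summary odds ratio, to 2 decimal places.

OR_MH = Σ(aᵢdᵢ/nᵢ) / Σ(bᵢcᵢ/nᵢ), where nᵢ is the stratum total.
Stratum 1 (< 50 years): n = 521; a·d/n = 307·92/521 = 54.2111; b·c/n = 53·69/521 = 7.0192
Stratum 2 (≥ 50 years): n = 640; a·d/n = 177·273/640 = 75.5016; b·c/n = 68·122/640 = 12.9625
OR_MH = (54.2111 + 75.5016) / (7.0192 + 12.9625) = 129.7127 / 19.9817 = 6.49158

6.49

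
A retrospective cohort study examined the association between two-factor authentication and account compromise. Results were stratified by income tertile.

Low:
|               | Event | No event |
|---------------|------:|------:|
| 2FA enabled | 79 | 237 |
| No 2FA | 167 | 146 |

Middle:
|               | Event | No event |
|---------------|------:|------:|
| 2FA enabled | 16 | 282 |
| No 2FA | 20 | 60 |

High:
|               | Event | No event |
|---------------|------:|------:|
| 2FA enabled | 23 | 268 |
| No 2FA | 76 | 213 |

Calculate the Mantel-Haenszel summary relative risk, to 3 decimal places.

RR_MH = Σ(aᵢ·n₀ᵢ/nᵢ) / Σ(cᵢ·n₁ᵢ/nᵢ), with n₁ᵢ = aᵢ+bᵢ (exposed), n₀ᵢ = cᵢ+dᵢ (unexposed), nᵢ = n₁ᵢ+n₀ᵢ.
Stratum 1 (Low): n₁ = 316, n₀ = 313, n = 629; a·n₀/n = 79·313/629 = 39.3116; c·n₁/n = 167·316/629 = 83.8983
Stratum 2 (Middle): n₁ = 298, n₀ = 80, n = 378; a·n₀/n = 16·80/378 = 3.3862; c·n₁/n = 20·298/378 = 15.7672
Stratum 3 (High): n₁ = 291, n₀ = 289, n = 580; a·n₀/n = 23·289/580 = 11.4603; c·n₁/n = 76·291/580 = 38.1310
RR_MH = (39.3116 + 3.3862 + 11.4603) / (83.8983 + 15.7672 + 38.1310) = 54.1582 / 137.7965 = 0.39303

0.393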